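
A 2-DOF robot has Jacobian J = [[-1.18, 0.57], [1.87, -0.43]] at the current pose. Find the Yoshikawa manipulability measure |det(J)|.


det(J) = -1.18*-0.43 - (0.57)*(1.87) = -0.5585
|det(J)| = 0.5585

0.5585


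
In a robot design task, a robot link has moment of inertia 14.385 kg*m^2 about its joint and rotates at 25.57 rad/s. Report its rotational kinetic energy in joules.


KE = (1/2)*I*omega^2 = 0.5*14.385*25.57^2 = 4702.6356

4702.6356 J


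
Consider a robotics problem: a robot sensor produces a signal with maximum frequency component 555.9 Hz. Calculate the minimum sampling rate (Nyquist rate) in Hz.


f_s,min = 2*f_max = 2*555.9 = 1111.8000

1111.8000 Hz


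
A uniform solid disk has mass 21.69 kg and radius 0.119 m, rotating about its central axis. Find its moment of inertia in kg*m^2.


I = (1/2)*m*R^2 = 0.5*21.69*0.119^2 = 0.1536

0.1536 kg*m^2


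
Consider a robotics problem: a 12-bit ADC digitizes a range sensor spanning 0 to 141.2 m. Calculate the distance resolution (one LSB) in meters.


res = range / 2^n = 141.2/2^12 = 141.2/4096 = 0.0345

0.0345 m


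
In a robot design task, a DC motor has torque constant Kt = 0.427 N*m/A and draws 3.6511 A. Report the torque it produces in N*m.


tau = Kt * I = 0.427*3.6511 = 1.5590

1.5590 N*m


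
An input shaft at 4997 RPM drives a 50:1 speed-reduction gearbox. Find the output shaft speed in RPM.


omega_out = omega_in / N = 4997 / 50 = 99.9400

99.9400 RPM


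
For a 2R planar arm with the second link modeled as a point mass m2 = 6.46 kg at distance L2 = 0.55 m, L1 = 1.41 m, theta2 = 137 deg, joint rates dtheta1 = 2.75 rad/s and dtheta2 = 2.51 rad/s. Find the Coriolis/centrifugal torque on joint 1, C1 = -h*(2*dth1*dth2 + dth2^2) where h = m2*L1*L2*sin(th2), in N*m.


h = m2*L1*L2*sin(th2) = 6.46*1.41*0.55*sin(137 deg) = 3.416628
C1 = -h*(2*2.75*2.51 + 2.51^2) = -3.416628*20.1051 = -68.6916

-68.6916 N*m


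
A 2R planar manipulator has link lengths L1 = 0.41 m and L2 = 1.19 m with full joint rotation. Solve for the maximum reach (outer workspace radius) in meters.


r_max = L1 + L2 = 0.41 + 1.19 = 1.6000

1.6000 m


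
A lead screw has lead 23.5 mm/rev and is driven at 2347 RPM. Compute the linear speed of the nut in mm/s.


v = lead * (RPM/60) = 23.5*2347/60 = 919.2417

919.2417 mm/s


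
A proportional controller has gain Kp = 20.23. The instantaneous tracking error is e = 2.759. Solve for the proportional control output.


u_P = Kp * e = 20.23 * 2.759 = 55.8146

55.8146


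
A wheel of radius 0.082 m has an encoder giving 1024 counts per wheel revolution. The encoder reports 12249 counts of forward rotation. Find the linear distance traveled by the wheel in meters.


revs = 12249/1024 = 11.961914
d = revs * 2*pi*r = 11.961914 * 2*pi*0.082 = 6.1630

6.1630 m


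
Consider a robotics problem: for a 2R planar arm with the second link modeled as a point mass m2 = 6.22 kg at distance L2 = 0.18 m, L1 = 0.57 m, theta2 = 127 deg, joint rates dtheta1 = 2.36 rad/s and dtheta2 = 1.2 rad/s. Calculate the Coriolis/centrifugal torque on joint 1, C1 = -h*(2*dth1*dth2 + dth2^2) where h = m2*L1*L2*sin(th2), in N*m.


h = m2*L1*L2*sin(th2) = 6.22*0.57*0.18*sin(127 deg) = 0.509667
C1 = -h*(2*2.36*1.2 + 1.2^2) = -0.509667*7.1040 = -3.6207

-3.6207 N*m


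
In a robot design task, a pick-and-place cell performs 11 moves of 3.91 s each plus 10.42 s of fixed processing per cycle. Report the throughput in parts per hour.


T_cycle = 11*3.91 + 10.42 = 53.4300 s
rate = 3600/T = 67.3779

67.3779 parts/hour


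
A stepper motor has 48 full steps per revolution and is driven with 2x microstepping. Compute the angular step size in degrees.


step = 360/(48*2) = 360/96 = 3.7500

3.7500 degrees


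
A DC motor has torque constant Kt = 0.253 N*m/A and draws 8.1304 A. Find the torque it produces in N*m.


tau = Kt * I = 0.253*8.1304 = 2.0570

2.0570 N*m


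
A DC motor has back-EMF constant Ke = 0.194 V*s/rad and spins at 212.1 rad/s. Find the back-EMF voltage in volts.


V_emf = Ke * omega = 0.194*212.1 = 41.1474

41.1474 V


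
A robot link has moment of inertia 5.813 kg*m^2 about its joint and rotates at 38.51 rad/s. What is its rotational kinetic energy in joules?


KE = (1/2)*I*omega^2 = 0.5*5.813*38.51^2 = 4310.3979

4310.3979 J


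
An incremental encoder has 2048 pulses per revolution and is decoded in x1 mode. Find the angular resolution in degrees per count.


resolution = 360 / (PPR * 1) = 360 / 2048 = 0.1758

0.1758 degrees


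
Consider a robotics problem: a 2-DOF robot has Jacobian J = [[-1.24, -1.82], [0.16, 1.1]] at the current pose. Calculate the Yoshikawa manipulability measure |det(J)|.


det(J) = -1.24*1.1 - (-1.82)*(0.16) = -1.0728
|det(J)| = 1.0728

1.0728


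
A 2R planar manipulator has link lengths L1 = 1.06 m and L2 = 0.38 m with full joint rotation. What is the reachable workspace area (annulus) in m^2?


r_max = L1 + L2 = 1.4400, r_min = |L1 - L2| = 0.6800
A = pi*(r_max^2 - r_min^2) = pi*(2.0736 - 0.4624) = 5.0617

5.0617 m^2


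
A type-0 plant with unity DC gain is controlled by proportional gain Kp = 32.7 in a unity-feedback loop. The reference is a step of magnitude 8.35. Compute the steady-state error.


e_ss = R/(1 + Kp) = 8.35/(1 + 32.7) = 8.35/33.7000 = 0.2478

0.2478


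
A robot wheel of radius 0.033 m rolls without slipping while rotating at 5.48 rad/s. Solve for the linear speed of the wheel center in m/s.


v = omega * r = 5.48 * 0.033 = 0.1808

0.1808 m/s


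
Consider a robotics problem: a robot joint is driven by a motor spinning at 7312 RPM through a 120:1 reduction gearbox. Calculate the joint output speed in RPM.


omega_joint = omega_motor / N = 7312 / 120 = 60.9333

60.9333 RPM


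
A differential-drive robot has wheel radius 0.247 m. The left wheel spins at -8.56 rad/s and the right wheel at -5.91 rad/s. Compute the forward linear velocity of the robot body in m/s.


v = r*(wR + wL)/2 = 0.247*(-5.91 + -8.56)/2 = -1.7870

-1.7870 m/s


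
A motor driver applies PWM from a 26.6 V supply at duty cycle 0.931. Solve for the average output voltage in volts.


V_avg = V_supply * D = 26.6*0.931 = 24.7646

24.7646 V


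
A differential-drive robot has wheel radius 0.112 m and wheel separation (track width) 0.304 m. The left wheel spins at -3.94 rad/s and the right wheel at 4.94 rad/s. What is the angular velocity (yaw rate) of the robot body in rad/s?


omega = r*(wR - wL)/L = 0.112*(4.94 - (-3.94))/0.304 = 3.2716

3.2716 rad/s


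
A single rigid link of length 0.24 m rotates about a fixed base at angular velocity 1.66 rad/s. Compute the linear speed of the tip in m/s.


v = L*omega = 0.24 * 1.66 = 0.3984

0.3984 m/s


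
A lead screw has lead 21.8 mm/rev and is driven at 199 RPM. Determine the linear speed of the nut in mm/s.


v = lead * (RPM/60) = 21.8*199/60 = 72.3033

72.3033 mm/s


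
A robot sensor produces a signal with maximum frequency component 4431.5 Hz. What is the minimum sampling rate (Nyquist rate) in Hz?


f_s,min = 2*f_max = 2*4431.5 = 8863.0000

8863.0000 Hz


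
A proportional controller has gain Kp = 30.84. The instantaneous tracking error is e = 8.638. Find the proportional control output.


u_P = Kp * e = 30.84 * 8.638 = 266.3959

266.3959


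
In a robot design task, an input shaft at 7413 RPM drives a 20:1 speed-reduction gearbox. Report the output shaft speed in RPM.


omega_out = omega_in / N = 7413 / 20 = 370.6500

370.6500 RPM


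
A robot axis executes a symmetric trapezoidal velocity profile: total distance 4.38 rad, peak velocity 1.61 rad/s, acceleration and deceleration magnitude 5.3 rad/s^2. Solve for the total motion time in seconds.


t_acc = v/a = 1.61/5.3 = 0.303774 s
d_acc = v^2/(2a) = 0.244538 rad (each ramp)
d_cruise = 4.38 - 2*0.244538 = 3.890924 rad
t_cruise = 3.890924/1.61 = 2.416723 s
t_total = 2*0.303774 + 2.416723 = 3.0243

3.0243 s


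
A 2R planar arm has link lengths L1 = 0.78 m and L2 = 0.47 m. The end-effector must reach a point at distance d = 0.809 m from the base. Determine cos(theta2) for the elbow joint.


cos(th2) = (d^2 - L1^2 - L2^2)/(2*L1*L2) = (0.809^2 - 0.78^2 - 0.47^2)/(2*0.78*0.47) = -0.2384

-0.2384


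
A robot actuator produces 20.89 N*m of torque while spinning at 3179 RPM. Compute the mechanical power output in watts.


omega = 3179 * 2*pi/60 = 332.904102 rad/s
P = tau * omega = 20.89 * 332.904102 = 6954.3667

6954.3667 W


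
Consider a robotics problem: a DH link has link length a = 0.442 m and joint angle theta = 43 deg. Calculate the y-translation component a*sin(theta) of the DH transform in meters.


a*sin(theta) = 0.442*sin(43 deg) = 0.3014

0.3014 m


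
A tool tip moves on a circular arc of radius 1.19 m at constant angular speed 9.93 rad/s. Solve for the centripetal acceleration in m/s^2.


a_c = omega^2 * r = 9.93^2 * 1.19 = 117.3398

117.3398 m/s^2


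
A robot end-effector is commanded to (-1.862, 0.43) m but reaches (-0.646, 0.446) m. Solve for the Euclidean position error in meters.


dx = -0.646 - (-1.862) = 1.2160, dy = 0.446 - (0.43) = 0.0160
err = sqrt(1.478656 + 0.000256) = 1.2161

1.2161 m


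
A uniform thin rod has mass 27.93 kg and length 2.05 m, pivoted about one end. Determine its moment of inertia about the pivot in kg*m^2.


I = (1/3)*m*L^2 = (1/3)*27.93*2.05^2 = 39.1253

39.1253 kg*m^2


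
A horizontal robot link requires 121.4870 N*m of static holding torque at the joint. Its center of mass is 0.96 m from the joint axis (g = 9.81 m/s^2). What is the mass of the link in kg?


m = tau / (g*L) = 121.4870 / (9.81 * 0.96) = 12.9000

12.9000 kg


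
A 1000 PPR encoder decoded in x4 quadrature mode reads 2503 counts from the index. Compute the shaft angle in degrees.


angle = counts * 360 / (PPR*4) = 2503 * 360 / 4000 = 225.2700

225.2700 degrees


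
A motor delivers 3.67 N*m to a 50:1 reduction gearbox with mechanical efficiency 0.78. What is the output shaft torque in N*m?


tau_out = tau_in * N * eta = 3.67 * 50 * 0.78 = 143.1300

143.1300 N*m


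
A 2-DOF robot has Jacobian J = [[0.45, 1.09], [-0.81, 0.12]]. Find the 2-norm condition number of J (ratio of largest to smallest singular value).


JJ^T eigenvalues: trace(JJ^T) = 2.0611, det(JJ^T) = det(J)^2 = 0.87778161
s_max^2 = (2.0611 + sqrt(0.73700677))/2 = 1.45979549
s_min^2 = (2.0611 - sqrt(0.73700677))/2 = 0.60130451
kappa = s_max/s_min = sqrt(1.45979549/0.60130451) = 1.5581

1.5581


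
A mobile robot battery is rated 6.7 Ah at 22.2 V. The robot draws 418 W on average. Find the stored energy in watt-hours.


E = capacity * V = 6.7*22.2 = 148.7400

148.7400 Wh


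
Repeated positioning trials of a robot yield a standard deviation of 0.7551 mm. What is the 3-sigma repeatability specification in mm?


repeatability = 3*sigma = 3*0.7551 = 2.2653

2.2653 mm


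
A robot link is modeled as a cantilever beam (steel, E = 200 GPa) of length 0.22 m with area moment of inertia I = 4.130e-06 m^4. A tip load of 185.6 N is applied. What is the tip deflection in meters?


delta = F*L^3/(3*E*I) = 185.6*0.22^3/(3*2.000e+11*4.130e-06)
      = 1.9762688/2478000 = 7.9753e-07

7.9753e-07 m


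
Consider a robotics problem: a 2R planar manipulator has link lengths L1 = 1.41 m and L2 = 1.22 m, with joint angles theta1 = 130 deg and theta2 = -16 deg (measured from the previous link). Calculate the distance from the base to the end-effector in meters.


x = L1*cos(th1) + L2*cos(th1+th2) = -1.402549
y = L1*sin(th1) + L2*sin(th1+th2) = 2.194648
d = sqrt(x^2 + y^2) = sqrt(1.967144 + 4.816480) = 2.6045

2.6045 m


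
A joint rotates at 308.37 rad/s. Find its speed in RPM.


RPM = 308.37 * 60/(2*pi) = 2944.7166

2944.7166 RPM


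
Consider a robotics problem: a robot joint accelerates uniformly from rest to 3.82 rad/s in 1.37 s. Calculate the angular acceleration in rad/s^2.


alpha = delta_omega / t = 3.82 / 1.37 = 2.7883

2.7883 rad/s^2


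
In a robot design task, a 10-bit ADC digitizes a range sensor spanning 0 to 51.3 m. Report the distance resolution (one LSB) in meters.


res = range / 2^n = 51.3/2^10 = 51.3/1024 = 0.0501

0.0501 m


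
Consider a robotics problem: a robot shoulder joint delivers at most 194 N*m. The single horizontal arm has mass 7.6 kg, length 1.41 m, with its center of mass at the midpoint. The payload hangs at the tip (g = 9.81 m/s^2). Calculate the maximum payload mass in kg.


tau_arm = m_arm*g*(L/2) = 7.6*9.81*1.41/2 = 52.5620 N*m
tau_payload = tau_max - tau_arm = 194 - 52.5620 = 141.4380
m_payload = tau_payload / (g*L) = 141.4380 / (9.81*1.41) = 10.2253

10.2253 kg


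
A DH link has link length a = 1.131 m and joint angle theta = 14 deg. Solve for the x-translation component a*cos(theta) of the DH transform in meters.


a*cos(theta) = 1.131*cos(14 deg) = 1.0974

1.0974 m


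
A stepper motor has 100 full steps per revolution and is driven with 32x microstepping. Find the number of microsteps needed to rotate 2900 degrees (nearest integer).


step_size = 360/(100*32) = 360/3200 = 0.112500 deg
n = 2900/(360/3200) = 2900*3200/360 = 25777.7778 -> 25778

25778 steps


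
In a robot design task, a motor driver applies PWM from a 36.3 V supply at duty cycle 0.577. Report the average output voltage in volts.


V_avg = V_supply * D = 36.3*0.577 = 20.9451

20.9451 V


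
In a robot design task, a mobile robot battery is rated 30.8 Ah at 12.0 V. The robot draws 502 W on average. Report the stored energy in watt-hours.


E = capacity * V = 30.8*12.0 = 369.6000

369.6000 Wh


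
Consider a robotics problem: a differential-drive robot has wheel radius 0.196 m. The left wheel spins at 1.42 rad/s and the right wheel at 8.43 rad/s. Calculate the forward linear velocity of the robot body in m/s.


v = r*(wR + wL)/2 = 0.196*(8.43 + 1.42)/2 = 0.9653

0.9653 m/s


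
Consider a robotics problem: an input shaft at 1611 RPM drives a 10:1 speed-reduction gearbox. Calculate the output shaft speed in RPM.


omega_out = omega_in / N = 1611 / 10 = 161.1000

161.1000 RPM


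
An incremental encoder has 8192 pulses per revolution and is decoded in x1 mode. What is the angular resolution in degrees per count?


resolution = 360 / (PPR * 1) = 360 / 8192 = 0.0439

0.0439 degrees


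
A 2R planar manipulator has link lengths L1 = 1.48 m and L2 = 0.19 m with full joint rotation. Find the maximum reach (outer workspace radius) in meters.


r_max = L1 + L2 = 1.48 + 0.19 = 1.6700

1.6700 m


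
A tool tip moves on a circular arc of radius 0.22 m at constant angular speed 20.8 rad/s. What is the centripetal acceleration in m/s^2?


a_c = omega^2 * r = 20.8^2 * 0.22 = 95.1808

95.1808 m/s^2


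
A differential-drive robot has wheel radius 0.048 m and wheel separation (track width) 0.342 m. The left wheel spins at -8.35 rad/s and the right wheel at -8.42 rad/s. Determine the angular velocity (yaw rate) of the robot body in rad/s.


omega = r*(wR - wL)/L = 0.048*(-8.42 - (-8.35))/0.342 = -0.0098

-0.0098 rad/s


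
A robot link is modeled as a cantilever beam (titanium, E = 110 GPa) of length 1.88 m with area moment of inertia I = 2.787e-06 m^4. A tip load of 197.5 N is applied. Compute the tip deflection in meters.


delta = F*L^3/(3*E*I) = 197.5*1.88^3/(3*1.100e+11*2.787e-06)
      = 1312.32272/919710 = 0.0014

0.0014 m


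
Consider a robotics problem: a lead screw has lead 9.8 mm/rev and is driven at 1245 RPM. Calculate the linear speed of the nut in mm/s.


v = lead * (RPM/60) = 9.8*1245/60 = 203.3500

203.3500 mm/s


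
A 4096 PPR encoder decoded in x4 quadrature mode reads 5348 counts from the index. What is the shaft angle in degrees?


angle = counts * 360 / (PPR*4) = 5348 * 360 / 16384 = 117.5098

117.5098 degrees


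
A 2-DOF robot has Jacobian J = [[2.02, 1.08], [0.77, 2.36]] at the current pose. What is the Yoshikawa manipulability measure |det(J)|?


det(J) = 2.02*2.36 - (1.08)*(0.77) = 3.9356
|det(J)| = 3.9356

3.9356


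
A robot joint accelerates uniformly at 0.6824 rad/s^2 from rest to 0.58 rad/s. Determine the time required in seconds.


t = delta_omega / alpha = 0.58 / 0.6824 = 0.8499

0.8499 s


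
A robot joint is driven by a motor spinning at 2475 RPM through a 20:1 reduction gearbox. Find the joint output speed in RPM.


omega_joint = omega_motor / N = 2475 / 20 = 123.7500

123.7500 RPM


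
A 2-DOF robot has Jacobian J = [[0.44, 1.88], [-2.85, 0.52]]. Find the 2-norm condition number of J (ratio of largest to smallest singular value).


JJ^T eigenvalues: trace(JJ^T) = 12.1209, det(JJ^T) = det(J)^2 = 31.21233424
s_max^2 = (12.1209 + sqrt(22.06687985))/2 = 8.40921988
s_min^2 = (12.1209 - sqrt(22.06687985))/2 = 3.71168012
kappa = s_max/s_min = sqrt(8.40921988/3.71168012) = 1.5052

1.5052


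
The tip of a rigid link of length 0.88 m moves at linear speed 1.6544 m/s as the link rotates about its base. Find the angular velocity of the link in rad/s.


omega = v / L = 1.6544 / 0.88 = 1.8800

1.8800 rad/s


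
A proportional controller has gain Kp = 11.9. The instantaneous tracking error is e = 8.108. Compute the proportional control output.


u_P = Kp * e = 11.9 * 8.108 = 96.4852

96.4852


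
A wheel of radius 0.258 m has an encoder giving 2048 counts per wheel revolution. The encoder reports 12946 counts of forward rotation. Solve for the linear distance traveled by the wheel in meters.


revs = 12946/2048 = 6.321289
d = revs * 2*pi*r = 6.321289 * 2*pi*0.258 = 10.2472

10.2472 m


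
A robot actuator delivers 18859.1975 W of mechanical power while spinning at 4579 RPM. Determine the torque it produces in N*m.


omega = 4579 * 2*pi/60 = 479.511759 rad/s
tau = P / omega = 18859.1975 / 479.511759 = 39.3300

39.3300 N*m


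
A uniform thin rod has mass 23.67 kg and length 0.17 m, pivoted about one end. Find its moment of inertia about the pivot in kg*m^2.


I = (1/3)*m*L^2 = (1/3)*23.67*0.17^2 = 0.2280

0.2280 kg*m^2


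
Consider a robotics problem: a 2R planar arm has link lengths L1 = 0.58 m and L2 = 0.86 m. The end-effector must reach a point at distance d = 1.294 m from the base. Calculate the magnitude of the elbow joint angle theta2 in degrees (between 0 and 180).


cos(th2) = (d^2 - L1^2 - L2^2)/(2*L1*L2) = (1.294^2 - 0.58^2 - 0.86^2)/(2*0.58*0.86) = 0.59987570
th2 = acos(0.59987570) = 53.1390 deg

53.1390 degrees


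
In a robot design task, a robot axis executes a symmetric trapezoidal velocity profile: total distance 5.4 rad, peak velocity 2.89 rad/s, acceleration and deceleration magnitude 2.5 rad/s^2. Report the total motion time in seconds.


t_acc = v/a = 2.89/2.5 = 1.156000 s
d_acc = v^2/(2a) = 1.670420 rad (each ramp)
d_cruise = 5.4 - 2*1.670420 = 2.059160 rad
t_cruise = 2.059160/2.89 = 0.712512 s
t_total = 2*1.156000 + 0.712512 = 3.0245

3.0245 s


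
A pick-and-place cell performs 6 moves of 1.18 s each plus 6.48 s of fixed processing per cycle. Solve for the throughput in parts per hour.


T_cycle = 6*1.18 + 6.48 = 13.5600 s
rate = 3600/T = 265.4867

265.4867 parts/hour


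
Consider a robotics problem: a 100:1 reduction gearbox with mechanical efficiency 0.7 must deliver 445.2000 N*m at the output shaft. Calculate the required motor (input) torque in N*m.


tau_in = tau_out / (N * eta) = 445.2000 / (100 * 0.7) = 6.3600

6.3600 N*m


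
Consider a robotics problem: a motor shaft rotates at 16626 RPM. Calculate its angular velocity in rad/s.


omega = 16626 * 2*pi/60 = 1741.0706

1741.0706 rad/s


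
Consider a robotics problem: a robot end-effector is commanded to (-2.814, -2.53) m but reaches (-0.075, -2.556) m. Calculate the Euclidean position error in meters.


dx = -0.075 - (-2.814) = 2.7390, dy = -2.556 - (-2.53) = -0.0260
err = sqrt(7.502121 + 0.000676) = 2.7391

2.7391 m


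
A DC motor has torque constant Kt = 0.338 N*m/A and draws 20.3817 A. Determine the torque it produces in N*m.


tau = Kt * I = 0.338*20.3817 = 6.8890

6.8890 N*m


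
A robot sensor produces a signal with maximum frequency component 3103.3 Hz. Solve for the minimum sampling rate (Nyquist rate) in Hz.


f_s,min = 2*f_max = 2*3103.3 = 6206.6000

6206.6000 Hz


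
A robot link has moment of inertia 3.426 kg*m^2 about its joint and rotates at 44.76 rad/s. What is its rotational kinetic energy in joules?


KE = (1/2)*I*omega^2 = 0.5*3.426*44.76^2 = 3431.9229

3431.9229 J


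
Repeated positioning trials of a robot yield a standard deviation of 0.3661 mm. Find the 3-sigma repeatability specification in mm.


repeatability = 3*sigma = 3*0.3661 = 1.0983

1.0983 mm


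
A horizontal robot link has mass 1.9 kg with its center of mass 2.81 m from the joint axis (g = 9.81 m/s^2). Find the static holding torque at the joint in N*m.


tau = m*g*L = 1.9 * 9.81 * 2.81 = 52.3756

52.3756 N*m


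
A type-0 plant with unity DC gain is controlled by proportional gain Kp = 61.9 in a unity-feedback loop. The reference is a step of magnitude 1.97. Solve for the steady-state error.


e_ss = R/(1 + Kp) = 1.97/(1 + 61.9) = 1.97/62.9000 = 0.0313

0.0313


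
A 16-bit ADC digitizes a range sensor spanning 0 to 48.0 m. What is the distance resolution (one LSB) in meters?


res = range / 2^n = 48.0/2^16 = 48.0/65536 = 7.3242e-04

7.3242e-04 m


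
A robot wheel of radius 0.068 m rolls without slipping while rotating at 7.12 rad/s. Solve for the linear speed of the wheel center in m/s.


v = omega * r = 7.12 * 0.068 = 0.4842

0.4842 m/s


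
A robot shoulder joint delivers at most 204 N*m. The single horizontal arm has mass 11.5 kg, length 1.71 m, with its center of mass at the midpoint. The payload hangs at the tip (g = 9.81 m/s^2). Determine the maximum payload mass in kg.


tau_arm = m_arm*g*(L/2) = 11.5*9.81*1.71/2 = 96.4568 N*m
tau_payload = tau_max - tau_arm = 204 - 96.4568 = 107.5432
m_payload = tau_payload / (g*L) = 107.5432 / (9.81*1.71) = 6.4109

6.4109 kg


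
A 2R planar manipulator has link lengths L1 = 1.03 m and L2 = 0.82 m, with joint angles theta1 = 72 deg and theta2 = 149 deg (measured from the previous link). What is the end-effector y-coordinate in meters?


y = L1*sin(th1) + L2*sin(th1+th2) = 1.03*sin(72 deg) + 0.82*sin(221 deg) = 0.4416

0.4416 m


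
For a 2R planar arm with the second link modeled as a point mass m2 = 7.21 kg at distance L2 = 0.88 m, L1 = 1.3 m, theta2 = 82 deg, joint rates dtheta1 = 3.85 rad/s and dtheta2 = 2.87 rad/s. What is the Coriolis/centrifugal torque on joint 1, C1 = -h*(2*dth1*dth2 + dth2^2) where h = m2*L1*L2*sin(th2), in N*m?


h = m2*L1*L2*sin(th2) = 7.21*1.3*0.88*sin(82 deg) = 8.167969
C1 = -h*(2*3.85*2.87 + 2.87^2) = -8.167969*30.3359 = -247.7827

-247.7827 N*m


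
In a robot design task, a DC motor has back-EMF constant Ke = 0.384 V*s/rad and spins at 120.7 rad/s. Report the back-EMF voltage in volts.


V_emf = Ke * omega = 0.384*120.7 = 46.3488

46.3488 V


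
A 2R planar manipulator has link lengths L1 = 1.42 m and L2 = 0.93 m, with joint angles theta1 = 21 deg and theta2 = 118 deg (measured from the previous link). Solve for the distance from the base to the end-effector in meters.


x = L1*cos(th1) + L2*cos(th1+th2) = 0.623804
y = L1*sin(th1) + L2*sin(th1+th2) = 1.119017
d = sqrt(x^2 + y^2) = sqrt(0.389131 + 1.252199) = 1.2811

1.2811 m


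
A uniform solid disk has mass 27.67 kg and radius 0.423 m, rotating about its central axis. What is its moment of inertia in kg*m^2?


I = (1/2)*m*R^2 = 0.5*27.67*0.423^2 = 2.4755

2.4755 kg*m^2


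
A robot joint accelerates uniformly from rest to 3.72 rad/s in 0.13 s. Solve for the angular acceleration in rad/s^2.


alpha = delta_omega / t = 3.72 / 0.13 = 28.6154

28.6154 rad/s^2


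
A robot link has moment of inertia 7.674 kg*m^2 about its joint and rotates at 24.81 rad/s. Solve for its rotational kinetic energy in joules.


KE = (1/2)*I*omega^2 = 0.5*7.674*24.81^2 = 2361.8120

2361.8120 J


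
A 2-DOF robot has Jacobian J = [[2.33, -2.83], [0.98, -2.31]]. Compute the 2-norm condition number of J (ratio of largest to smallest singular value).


JJ^T eigenvalues: trace(JJ^T) = 19.7343, det(JJ^T) = det(J)^2 = 6.80635921
s_max^2 = (19.7343 + sqrt(362.21715965))/2 = 19.38315178
s_min^2 = (19.7343 - sqrt(362.21715965))/2 = 0.35114822
kappa = s_max/s_min = sqrt(19.38315178/0.35114822) = 7.4296

7.4296


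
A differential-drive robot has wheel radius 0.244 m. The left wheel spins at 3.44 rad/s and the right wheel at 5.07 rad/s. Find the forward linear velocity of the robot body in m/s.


v = r*(wR + wL)/2 = 0.244*(5.07 + 3.44)/2 = 1.0382

1.0382 m/s


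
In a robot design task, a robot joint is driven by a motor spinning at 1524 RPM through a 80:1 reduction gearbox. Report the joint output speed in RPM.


omega_joint = omega_motor / N = 1524 / 80 = 19.0500

19.0500 RPM


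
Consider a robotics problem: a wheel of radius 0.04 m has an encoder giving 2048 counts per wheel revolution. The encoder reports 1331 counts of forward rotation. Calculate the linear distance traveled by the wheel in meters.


revs = 1331/2048 = 0.649902
d = revs * 2*pi*r = 0.649902 * 2*pi*0.04 = 0.1633

0.1633 m


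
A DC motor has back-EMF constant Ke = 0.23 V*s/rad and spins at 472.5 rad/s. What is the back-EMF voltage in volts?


V_emf = Ke * omega = 0.23*472.5 = 108.6750

108.6750 V


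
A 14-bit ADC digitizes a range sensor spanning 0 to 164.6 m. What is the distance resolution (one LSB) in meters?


res = range / 2^n = 164.6/2^14 = 164.6/16384 = 0.0100

0.0100 m


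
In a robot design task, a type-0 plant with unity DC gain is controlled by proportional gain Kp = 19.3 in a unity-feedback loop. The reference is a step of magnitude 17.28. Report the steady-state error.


e_ss = R/(1 + Kp) = 17.28/(1 + 19.3) = 17.28/20.3000 = 0.8512

0.8512


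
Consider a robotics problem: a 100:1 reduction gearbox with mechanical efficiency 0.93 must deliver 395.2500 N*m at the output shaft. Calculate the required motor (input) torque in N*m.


tau_in = tau_out / (N * eta) = 395.2500 / (100 * 0.93) = 4.2500

4.2500 N*m


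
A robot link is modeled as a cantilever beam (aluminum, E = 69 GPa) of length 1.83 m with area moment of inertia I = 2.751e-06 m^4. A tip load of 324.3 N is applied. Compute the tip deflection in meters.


delta = F*L^3/(3*E*I) = 324.3*1.83^3/(3*6.900e+10*2.751e-06)
      = 1987.4683341/569457 = 0.0035

0.0035 m


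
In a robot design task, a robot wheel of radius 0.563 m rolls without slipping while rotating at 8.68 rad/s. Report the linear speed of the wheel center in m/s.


v = omega * r = 8.68 * 0.563 = 4.8868

4.8868 m/s


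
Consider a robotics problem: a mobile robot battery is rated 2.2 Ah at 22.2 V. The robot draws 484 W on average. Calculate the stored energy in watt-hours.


E = capacity * V = 2.2*22.2 = 48.8400

48.8400 Wh


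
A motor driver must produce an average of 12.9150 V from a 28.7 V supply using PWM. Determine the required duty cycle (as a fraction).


D = V_avg/V_supply = 12.9150/28.7 = 0.4500

0.4500


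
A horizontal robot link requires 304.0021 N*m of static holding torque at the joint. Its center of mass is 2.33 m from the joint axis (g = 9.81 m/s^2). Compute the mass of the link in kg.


m = tau / (g*L) = 304.0021 / (9.81 * 2.33) = 13.3000

13.3000 kg


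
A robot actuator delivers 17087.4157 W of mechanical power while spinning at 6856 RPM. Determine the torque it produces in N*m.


omega = 6856 * 2*pi/60 = 717.958641 rad/s
tau = P / omega = 17087.4157 / 717.958641 = 23.8000

23.8000 N*m


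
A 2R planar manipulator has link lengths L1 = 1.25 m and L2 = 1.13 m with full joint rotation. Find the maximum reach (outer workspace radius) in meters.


r_max = L1 + L2 = 1.25 + 1.13 = 2.3800

2.3800 m


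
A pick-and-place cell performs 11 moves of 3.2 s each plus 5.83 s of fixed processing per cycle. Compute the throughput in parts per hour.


T_cycle = 11*3.2 + 5.83 = 41.0300 s
rate = 3600/T = 87.7407

87.7407 parts/hour


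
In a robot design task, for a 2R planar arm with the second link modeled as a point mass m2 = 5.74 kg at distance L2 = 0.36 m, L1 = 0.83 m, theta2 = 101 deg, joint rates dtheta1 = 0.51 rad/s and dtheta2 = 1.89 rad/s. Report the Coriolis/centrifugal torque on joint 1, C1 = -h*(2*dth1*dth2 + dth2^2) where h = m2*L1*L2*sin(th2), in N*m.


h = m2*L1*L2*sin(th2) = 5.74*0.83*0.36*sin(101 deg) = 1.683601
C1 = -h*(2*0.51*1.89 + 1.89^2) = -1.683601*5.4999 = -9.2596

-9.2596 N*m


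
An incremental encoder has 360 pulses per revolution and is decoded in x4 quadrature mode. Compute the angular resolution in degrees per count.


resolution = 360 / (PPR * 4) = 360 / 1440 = 0.2500

0.2500 degrees


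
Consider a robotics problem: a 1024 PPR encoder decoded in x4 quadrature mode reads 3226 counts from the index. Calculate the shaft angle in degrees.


angle = counts * 360 / (PPR*4) = 3226 * 360 / 4096 = 283.5352

283.5352 degrees


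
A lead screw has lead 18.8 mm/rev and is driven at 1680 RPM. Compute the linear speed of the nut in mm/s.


v = lead * (RPM/60) = 18.8*1680/60 = 526.4000

526.4000 mm/s


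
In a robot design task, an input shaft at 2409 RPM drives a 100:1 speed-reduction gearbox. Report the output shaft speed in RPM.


omega_out = omega_in / N = 2409 / 100 = 24.0900

24.0900 RPM


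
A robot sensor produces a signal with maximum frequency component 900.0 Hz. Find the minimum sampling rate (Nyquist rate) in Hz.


f_s,min = 2*f_max = 2*900.0 = 1800.0000

1800.0000 Hz


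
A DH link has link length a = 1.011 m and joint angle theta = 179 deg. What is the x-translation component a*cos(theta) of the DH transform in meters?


a*cos(theta) = 1.011*cos(179 deg) = -1.0108

-1.0108 m


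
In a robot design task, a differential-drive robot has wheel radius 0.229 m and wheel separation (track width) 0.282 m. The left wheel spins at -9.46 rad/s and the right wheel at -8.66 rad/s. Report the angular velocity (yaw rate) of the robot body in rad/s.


omega = r*(wR - wL)/L = 0.229*(-8.66 - (-9.46))/0.282 = 0.6496

0.6496 rad/s


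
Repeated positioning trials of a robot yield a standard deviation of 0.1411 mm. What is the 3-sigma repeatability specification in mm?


repeatability = 3*sigma = 3*0.1411 = 0.4233

0.4233 mm


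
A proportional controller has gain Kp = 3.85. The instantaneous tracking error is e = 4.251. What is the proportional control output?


u_P = Kp * e = 3.85 * 4.251 = 16.3664

16.3664


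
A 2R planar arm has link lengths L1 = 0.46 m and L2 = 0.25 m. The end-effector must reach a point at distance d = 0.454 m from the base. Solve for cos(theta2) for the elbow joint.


cos(th2) = (d^2 - L1^2 - L2^2)/(2*L1*L2) = (0.454^2 - 0.46^2 - 0.25^2)/(2*0.46*0.25) = -0.2956

-0.2956


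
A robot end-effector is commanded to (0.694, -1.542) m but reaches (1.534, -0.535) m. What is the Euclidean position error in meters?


dx = 1.534 - (0.694) = 0.8400, dy = -0.535 - (-1.542) = 1.0070
err = sqrt(0.705600 + 1.014049) = 1.3114

1.3114 m


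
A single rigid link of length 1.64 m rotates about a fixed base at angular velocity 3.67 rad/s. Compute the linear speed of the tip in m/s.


v = L*omega = 1.64 * 3.67 = 6.0188

6.0188 m/s


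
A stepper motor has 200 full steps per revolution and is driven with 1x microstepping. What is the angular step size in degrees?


step = 360/(200*1) = 360/200 = 1.8000

1.8000 degrees


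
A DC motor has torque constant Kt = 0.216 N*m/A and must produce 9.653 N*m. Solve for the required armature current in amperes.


I = tau / Kt = 9.653/0.216 = 44.6898

44.6898 A


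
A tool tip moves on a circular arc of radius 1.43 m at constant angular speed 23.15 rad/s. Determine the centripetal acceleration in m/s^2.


a_c = omega^2 * r = 23.15^2 * 1.43 = 766.3692

766.3692 m/s^2


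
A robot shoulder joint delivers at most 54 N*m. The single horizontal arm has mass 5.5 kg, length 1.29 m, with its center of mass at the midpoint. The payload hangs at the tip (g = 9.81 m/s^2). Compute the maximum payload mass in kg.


tau_arm = m_arm*g*(L/2) = 5.5*9.81*1.29/2 = 34.8010 N*m
tau_payload = tau_max - tau_arm = 54 - 34.8010 = 19.1990
m_payload = tau_payload / (g*L) = 19.1990 / (9.81*1.29) = 1.5171

1.5171 kg


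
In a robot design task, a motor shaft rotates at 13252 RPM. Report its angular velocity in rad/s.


omega = 13252 * 2*pi/60 = 1387.7462

1387.7462 rad/s


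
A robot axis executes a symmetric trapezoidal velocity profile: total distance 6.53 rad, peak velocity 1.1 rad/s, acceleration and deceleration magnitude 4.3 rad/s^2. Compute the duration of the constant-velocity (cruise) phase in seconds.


t_acc = v/a = 0.255814 s, d_acc = v^2/(2a) = 0.140698 rad each
d_cruise = 6.53 - 2*0.140698 = 6.248604 rad
t_cruise = d_cruise/v = 6.248604/1.1 = 5.6805

5.6805 s


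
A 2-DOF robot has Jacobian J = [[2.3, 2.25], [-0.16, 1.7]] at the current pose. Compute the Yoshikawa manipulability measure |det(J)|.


det(J) = 2.3*1.7 - (2.25)*(-0.16) = 4.2700
|det(J)| = 4.2700

4.2700


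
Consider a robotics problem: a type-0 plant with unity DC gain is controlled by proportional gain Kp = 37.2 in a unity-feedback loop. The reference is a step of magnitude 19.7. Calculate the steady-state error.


e_ss = R/(1 + Kp) = 19.7/(1 + 37.2) = 19.7/38.2000 = 0.5157

0.5157


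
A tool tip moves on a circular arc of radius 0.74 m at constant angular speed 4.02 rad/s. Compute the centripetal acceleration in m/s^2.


a_c = omega^2 * r = 4.02^2 * 0.74 = 11.9587

11.9587 m/s^2


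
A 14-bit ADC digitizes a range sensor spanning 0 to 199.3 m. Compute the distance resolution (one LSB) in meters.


res = range / 2^n = 199.3/2^14 = 199.3/16384 = 0.0122

0.0122 m


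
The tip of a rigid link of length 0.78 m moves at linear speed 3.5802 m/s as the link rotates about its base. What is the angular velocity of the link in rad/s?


omega = v / L = 3.5802 / 0.78 = 4.5900

4.5900 rad/s


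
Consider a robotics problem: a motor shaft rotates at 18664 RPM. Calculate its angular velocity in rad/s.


omega = 18664 * 2*pi/60 = 1954.4895

1954.4895 rad/s


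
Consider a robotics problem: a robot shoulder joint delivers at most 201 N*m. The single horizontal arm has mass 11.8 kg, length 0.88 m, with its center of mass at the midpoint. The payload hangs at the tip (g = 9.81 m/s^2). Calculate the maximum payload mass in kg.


tau_arm = m_arm*g*(L/2) = 11.8*9.81*0.88/2 = 50.9335 N*m
tau_payload = tau_max - tau_arm = 201 - 50.9335 = 150.0665
m_payload = tau_payload / (g*L) = 150.0665 / (9.81*0.88) = 17.3833

17.3833 kg


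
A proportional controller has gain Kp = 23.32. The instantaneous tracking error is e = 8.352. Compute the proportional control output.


u_P = Kp * e = 23.32 * 8.352 = 194.7686

194.7686


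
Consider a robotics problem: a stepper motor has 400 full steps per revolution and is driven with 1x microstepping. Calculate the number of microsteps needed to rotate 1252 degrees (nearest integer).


step_size = 360/(400*1) = 360/400 = 0.900000 deg
n = 1252/(360/400) = 1252*400/360 = 1391.1111 -> 1391

1391 steps


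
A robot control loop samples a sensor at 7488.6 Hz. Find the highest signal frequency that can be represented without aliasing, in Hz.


f_max = f_s/2 = 7488.6/2 = 3744.3000

3744.3000 Hz


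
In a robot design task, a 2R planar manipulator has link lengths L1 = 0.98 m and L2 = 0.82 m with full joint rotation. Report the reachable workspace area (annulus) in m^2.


r_max = L1 + L2 = 1.8000, r_min = |L1 - L2| = 0.1600
A = pi*(r_max^2 - r_min^2) = pi*(3.2400 - 0.0256) = 10.0983

10.0983 m^2


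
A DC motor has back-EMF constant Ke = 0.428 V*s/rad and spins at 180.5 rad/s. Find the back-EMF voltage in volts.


V_emf = Ke * omega = 0.428*180.5 = 77.2540

77.2540 V


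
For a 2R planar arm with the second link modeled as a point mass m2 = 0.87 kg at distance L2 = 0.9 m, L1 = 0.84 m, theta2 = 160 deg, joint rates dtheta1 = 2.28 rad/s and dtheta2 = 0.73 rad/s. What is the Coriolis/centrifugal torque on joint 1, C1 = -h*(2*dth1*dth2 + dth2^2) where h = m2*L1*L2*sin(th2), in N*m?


h = m2*L1*L2*sin(th2) = 0.87*0.84*0.9*sin(160 deg) = 0.224953
C1 = -h*(2*2.28*0.73 + 0.73^2) = -0.224953*3.8617 = -0.8687

-0.8687 N*m


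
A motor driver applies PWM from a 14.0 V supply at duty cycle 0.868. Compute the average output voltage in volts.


V_avg = V_supply * D = 14.0*0.868 = 12.1520

12.1520 V


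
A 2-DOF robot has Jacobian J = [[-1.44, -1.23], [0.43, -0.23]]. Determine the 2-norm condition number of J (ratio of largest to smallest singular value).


JJ^T eigenvalues: trace(JJ^T) = 3.8243, det(JJ^T) = det(J)^2 = 0.73977201
s_max^2 = (3.8243 + sqrt(11.66618245))/2 = 3.61993969
s_min^2 = (3.8243 - sqrt(11.66618245))/2 = 0.20436031
kappa = s_max/s_min = sqrt(3.61993969/0.20436031) = 4.2087

4.2087


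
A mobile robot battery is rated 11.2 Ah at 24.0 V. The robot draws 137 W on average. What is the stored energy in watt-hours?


E = capacity * V = 11.2*24.0 = 268.8000

268.8000 Wh


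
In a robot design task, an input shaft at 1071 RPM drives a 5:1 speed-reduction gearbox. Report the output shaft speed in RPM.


omega_out = omega_in / N = 1071 / 5 = 214.2000

214.2000 RPM


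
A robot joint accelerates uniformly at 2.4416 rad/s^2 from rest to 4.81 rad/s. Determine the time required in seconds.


t = delta_omega / alpha = 4.81 / 2.4416 = 1.9700

1.9700 s


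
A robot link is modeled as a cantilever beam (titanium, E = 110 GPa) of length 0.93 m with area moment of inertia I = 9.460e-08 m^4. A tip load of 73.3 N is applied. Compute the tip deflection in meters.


delta = F*L^3/(3*E*I) = 73.3*0.93^3/(3*1.100e+11*9.460e-08)
      = 58.9593681/31218 = 0.0019

0.0019 m


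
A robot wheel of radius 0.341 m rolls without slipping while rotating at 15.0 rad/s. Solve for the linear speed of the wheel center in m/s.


v = omega * r = 15.0 * 0.341 = 5.1150

5.1150 m/s


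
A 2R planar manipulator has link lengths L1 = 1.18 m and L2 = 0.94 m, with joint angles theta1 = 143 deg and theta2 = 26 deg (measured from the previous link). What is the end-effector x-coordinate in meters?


x = L1*cos(th1) + L2*cos(th1+th2) = 1.18*cos(143 deg) + 0.94*cos(169 deg) = -1.8651

-1.8651 m


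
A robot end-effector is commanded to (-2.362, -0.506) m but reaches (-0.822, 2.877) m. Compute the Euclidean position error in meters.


dx = -0.822 - (-2.362) = 1.5400, dy = 2.877 - (-0.506) = 3.3830
err = sqrt(2.371600 + 11.444689) = 3.7170

3.7170 m


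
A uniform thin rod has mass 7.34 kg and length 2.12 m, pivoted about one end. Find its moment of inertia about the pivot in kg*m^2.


I = (1/3)*m*L^2 = (1/3)*7.34*2.12^2 = 10.9963

10.9963 kg*m^2


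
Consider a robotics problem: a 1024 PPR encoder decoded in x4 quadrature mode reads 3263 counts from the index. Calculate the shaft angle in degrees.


angle = counts * 360 / (PPR*4) = 3263 * 360 / 4096 = 286.7871

286.7871 degrees


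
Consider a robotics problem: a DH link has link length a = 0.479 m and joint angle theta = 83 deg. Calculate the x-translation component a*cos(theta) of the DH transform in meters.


a*cos(theta) = 0.479*cos(83 deg) = 0.0584

0.0584 m


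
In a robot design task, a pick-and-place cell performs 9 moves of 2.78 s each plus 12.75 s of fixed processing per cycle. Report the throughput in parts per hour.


T_cycle = 9*2.78 + 12.75 = 37.7700 s
rate = 3600/T = 95.3137

95.3137 parts/hour


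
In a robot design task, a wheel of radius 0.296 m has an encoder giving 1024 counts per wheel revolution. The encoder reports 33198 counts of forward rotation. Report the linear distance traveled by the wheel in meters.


revs = 33198/1024 = 32.419922
d = revs * 2*pi*r = 32.419922 * 2*pi*0.296 = 60.2953

60.2953 m
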